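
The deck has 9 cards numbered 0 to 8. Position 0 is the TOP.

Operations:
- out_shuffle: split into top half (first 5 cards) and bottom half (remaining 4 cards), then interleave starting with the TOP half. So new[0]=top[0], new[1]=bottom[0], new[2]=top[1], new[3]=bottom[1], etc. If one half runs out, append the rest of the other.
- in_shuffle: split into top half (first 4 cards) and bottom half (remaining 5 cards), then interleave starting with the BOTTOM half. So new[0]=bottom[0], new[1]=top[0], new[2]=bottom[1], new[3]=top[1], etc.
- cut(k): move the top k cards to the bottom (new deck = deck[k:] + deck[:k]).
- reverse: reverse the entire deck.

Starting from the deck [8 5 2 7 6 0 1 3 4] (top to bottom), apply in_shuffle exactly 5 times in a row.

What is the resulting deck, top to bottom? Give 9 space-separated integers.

Answer: 5 7 0 3 8 2 6 1 4

Derivation:
After op 1 (in_shuffle): [6 8 0 5 1 2 3 7 4]
After op 2 (in_shuffle): [1 6 2 8 3 0 7 5 4]
After op 3 (in_shuffle): [3 1 0 6 7 2 5 8 4]
After op 4 (in_shuffle): [7 3 2 1 5 0 8 6 4]
After op 5 (in_shuffle): [5 7 0 3 8 2 6 1 4]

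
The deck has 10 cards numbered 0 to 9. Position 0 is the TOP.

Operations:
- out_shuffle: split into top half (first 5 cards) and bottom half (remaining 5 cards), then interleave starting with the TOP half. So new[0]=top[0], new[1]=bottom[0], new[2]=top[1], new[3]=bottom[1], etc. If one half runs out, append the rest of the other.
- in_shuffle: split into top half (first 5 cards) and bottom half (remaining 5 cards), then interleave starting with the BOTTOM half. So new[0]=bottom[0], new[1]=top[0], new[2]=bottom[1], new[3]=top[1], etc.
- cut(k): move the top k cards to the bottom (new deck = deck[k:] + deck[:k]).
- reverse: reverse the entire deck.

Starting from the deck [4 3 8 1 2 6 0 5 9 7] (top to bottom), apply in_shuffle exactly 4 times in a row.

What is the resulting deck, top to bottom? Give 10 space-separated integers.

After op 1 (in_shuffle): [6 4 0 3 5 8 9 1 7 2]
After op 2 (in_shuffle): [8 6 9 4 1 0 7 3 2 5]
After op 3 (in_shuffle): [0 8 7 6 3 9 2 4 5 1]
After op 4 (in_shuffle): [9 0 2 8 4 7 5 6 1 3]

Answer: 9 0 2 8 4 7 5 6 1 3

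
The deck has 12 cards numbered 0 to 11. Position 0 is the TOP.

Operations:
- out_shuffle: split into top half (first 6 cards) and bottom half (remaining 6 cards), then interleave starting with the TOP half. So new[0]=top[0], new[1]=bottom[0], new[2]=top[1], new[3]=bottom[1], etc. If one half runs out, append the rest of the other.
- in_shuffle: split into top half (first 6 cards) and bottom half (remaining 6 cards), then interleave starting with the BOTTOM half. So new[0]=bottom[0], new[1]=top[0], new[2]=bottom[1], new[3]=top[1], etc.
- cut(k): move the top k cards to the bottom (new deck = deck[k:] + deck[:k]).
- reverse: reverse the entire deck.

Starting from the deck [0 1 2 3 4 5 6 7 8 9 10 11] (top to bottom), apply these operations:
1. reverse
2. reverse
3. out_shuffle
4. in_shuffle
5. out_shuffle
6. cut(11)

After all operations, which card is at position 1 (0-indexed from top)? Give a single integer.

After op 1 (reverse): [11 10 9 8 7 6 5 4 3 2 1 0]
After op 2 (reverse): [0 1 2 3 4 5 6 7 8 9 10 11]
After op 3 (out_shuffle): [0 6 1 7 2 8 3 9 4 10 5 11]
After op 4 (in_shuffle): [3 0 9 6 4 1 10 7 5 2 11 8]
After op 5 (out_shuffle): [3 10 0 7 9 5 6 2 4 11 1 8]
After op 6 (cut(11)): [8 3 10 0 7 9 5 6 2 4 11 1]
Position 1: card 3.

Answer: 3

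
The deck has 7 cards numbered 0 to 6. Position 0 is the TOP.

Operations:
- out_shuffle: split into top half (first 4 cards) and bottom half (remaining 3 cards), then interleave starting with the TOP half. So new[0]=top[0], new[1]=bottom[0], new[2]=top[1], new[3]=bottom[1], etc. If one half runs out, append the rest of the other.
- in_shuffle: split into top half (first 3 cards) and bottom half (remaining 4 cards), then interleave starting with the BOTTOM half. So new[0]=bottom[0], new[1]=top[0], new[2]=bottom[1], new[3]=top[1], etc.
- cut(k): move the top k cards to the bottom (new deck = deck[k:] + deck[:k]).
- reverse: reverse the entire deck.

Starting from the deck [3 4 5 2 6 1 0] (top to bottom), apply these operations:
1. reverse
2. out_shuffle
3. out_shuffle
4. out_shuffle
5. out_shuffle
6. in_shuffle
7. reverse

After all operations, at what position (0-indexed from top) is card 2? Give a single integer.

After op 1 (reverse): [0 1 6 2 5 4 3]
After op 2 (out_shuffle): [0 5 1 4 6 3 2]
After op 3 (out_shuffle): [0 6 5 3 1 2 4]
After op 4 (out_shuffle): [0 1 6 2 5 4 3]
After op 5 (out_shuffle): [0 5 1 4 6 3 2]
After op 6 (in_shuffle): [4 0 6 5 3 1 2]
After op 7 (reverse): [2 1 3 5 6 0 4]
Card 2 is at position 0.

Answer: 0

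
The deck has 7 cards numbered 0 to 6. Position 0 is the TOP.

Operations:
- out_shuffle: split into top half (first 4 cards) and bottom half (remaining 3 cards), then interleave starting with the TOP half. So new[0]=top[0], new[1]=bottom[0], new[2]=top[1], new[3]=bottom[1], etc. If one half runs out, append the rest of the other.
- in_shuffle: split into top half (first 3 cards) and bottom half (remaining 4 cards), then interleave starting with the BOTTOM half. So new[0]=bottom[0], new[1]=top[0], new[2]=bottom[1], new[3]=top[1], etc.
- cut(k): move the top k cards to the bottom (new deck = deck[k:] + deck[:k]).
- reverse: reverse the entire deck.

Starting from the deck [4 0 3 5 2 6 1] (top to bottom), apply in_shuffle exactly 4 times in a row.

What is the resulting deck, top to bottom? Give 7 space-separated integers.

After op 1 (in_shuffle): [5 4 2 0 6 3 1]
After op 2 (in_shuffle): [0 5 6 4 3 2 1]
After op 3 (in_shuffle): [4 0 3 5 2 6 1]
After op 4 (in_shuffle): [5 4 2 0 6 3 1]

Answer: 5 4 2 0 6 3 1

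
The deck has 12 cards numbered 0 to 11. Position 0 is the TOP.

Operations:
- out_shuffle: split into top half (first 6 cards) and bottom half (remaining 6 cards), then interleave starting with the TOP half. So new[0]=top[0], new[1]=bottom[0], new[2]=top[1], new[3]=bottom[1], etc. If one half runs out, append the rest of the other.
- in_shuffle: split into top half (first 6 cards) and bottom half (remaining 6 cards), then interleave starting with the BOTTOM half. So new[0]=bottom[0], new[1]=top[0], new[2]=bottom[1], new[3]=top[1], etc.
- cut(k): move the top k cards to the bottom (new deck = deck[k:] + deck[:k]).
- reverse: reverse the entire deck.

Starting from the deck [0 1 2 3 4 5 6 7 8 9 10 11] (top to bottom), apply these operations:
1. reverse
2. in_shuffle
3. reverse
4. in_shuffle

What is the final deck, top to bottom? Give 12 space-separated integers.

Answer: 9 6 3 0 10 7 4 1 11 8 5 2

Derivation:
After op 1 (reverse): [11 10 9 8 7 6 5 4 3 2 1 0]
After op 2 (in_shuffle): [5 11 4 10 3 9 2 8 1 7 0 6]
After op 3 (reverse): [6 0 7 1 8 2 9 3 10 4 11 5]
After op 4 (in_shuffle): [9 6 3 0 10 7 4 1 11 8 5 2]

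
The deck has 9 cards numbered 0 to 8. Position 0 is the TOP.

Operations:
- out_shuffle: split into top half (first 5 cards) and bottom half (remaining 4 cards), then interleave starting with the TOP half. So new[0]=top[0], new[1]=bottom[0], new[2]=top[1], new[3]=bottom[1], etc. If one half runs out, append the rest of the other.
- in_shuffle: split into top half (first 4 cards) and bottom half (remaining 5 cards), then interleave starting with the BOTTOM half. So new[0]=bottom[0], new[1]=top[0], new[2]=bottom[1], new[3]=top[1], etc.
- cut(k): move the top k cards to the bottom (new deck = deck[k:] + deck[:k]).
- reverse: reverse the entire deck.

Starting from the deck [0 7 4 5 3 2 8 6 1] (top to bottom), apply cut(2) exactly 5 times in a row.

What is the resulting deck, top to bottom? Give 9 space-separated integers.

Answer: 7 4 5 3 2 8 6 1 0

Derivation:
After op 1 (cut(2)): [4 5 3 2 8 6 1 0 7]
After op 2 (cut(2)): [3 2 8 6 1 0 7 4 5]
After op 3 (cut(2)): [8 6 1 0 7 4 5 3 2]
After op 4 (cut(2)): [1 0 7 4 5 3 2 8 6]
After op 5 (cut(2)): [7 4 5 3 2 8 6 1 0]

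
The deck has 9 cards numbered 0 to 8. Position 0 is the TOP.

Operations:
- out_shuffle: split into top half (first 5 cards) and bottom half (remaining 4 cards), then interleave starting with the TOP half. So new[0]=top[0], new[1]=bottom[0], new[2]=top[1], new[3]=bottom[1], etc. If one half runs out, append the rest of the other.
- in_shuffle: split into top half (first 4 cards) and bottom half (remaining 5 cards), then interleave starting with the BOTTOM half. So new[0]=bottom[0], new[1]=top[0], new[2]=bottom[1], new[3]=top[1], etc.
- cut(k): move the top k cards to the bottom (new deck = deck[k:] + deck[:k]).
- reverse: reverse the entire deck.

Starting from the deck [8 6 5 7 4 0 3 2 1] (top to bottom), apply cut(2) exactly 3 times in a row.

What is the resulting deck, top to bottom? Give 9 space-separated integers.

Answer: 3 2 1 8 6 5 7 4 0

Derivation:
After op 1 (cut(2)): [5 7 4 0 3 2 1 8 6]
After op 2 (cut(2)): [4 0 3 2 1 8 6 5 7]
After op 3 (cut(2)): [3 2 1 8 6 5 7 4 0]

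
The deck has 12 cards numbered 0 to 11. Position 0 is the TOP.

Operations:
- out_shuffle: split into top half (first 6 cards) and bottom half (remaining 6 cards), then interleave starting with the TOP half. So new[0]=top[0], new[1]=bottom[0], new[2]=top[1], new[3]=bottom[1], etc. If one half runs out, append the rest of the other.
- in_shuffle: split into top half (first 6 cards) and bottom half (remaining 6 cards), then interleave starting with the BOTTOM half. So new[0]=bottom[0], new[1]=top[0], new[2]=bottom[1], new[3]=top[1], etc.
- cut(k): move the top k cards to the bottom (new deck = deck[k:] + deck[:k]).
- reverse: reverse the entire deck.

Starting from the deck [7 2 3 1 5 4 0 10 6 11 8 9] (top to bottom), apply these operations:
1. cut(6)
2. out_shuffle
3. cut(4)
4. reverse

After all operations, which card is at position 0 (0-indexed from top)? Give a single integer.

Answer: 2

Derivation:
After op 1 (cut(6)): [0 10 6 11 8 9 7 2 3 1 5 4]
After op 2 (out_shuffle): [0 7 10 2 6 3 11 1 8 5 9 4]
After op 3 (cut(4)): [6 3 11 1 8 5 9 4 0 7 10 2]
After op 4 (reverse): [2 10 7 0 4 9 5 8 1 11 3 6]
Position 0: card 2.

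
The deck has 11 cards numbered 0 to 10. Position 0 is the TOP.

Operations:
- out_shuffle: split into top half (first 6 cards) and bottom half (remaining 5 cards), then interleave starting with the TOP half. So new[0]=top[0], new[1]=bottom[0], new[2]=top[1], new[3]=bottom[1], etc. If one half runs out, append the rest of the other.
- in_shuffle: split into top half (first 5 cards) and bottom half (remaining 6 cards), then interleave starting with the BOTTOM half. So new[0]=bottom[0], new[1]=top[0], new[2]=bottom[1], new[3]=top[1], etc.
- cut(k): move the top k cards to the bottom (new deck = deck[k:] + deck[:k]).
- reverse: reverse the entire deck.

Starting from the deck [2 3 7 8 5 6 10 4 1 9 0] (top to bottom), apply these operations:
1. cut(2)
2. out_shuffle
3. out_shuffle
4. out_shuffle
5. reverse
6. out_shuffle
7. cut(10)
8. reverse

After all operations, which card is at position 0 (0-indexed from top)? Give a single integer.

Answer: 7

Derivation:
After op 1 (cut(2)): [7 8 5 6 10 4 1 9 0 2 3]
After op 2 (out_shuffle): [7 1 8 9 5 0 6 2 10 3 4]
After op 3 (out_shuffle): [7 6 1 2 8 10 9 3 5 4 0]
After op 4 (out_shuffle): [7 9 6 3 1 5 2 4 8 0 10]
After op 5 (reverse): [10 0 8 4 2 5 1 3 6 9 7]
After op 6 (out_shuffle): [10 1 0 3 8 6 4 9 2 7 5]
After op 7 (cut(10)): [5 10 1 0 3 8 6 4 9 2 7]
After op 8 (reverse): [7 2 9 4 6 8 3 0 1 10 5]
Position 0: card 7.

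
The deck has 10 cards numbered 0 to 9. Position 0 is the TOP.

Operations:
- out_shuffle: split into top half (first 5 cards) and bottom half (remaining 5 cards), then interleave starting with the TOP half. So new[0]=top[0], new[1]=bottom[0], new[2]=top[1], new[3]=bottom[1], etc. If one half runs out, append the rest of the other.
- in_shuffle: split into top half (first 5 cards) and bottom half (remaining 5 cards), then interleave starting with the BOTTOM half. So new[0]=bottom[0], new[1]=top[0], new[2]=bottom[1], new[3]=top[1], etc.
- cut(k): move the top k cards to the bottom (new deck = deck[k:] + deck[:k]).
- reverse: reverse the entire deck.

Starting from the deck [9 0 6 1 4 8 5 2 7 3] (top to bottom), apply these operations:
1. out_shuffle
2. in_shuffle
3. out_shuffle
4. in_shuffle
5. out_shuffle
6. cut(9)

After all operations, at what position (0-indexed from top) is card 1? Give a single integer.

After op 1 (out_shuffle): [9 8 0 5 6 2 1 7 4 3]
After op 2 (in_shuffle): [2 9 1 8 7 0 4 5 3 6]
After op 3 (out_shuffle): [2 0 9 4 1 5 8 3 7 6]
After op 4 (in_shuffle): [5 2 8 0 3 9 7 4 6 1]
After op 5 (out_shuffle): [5 9 2 7 8 4 0 6 3 1]
After op 6 (cut(9)): [1 5 9 2 7 8 4 0 6 3]
Card 1 is at position 0.

Answer: 0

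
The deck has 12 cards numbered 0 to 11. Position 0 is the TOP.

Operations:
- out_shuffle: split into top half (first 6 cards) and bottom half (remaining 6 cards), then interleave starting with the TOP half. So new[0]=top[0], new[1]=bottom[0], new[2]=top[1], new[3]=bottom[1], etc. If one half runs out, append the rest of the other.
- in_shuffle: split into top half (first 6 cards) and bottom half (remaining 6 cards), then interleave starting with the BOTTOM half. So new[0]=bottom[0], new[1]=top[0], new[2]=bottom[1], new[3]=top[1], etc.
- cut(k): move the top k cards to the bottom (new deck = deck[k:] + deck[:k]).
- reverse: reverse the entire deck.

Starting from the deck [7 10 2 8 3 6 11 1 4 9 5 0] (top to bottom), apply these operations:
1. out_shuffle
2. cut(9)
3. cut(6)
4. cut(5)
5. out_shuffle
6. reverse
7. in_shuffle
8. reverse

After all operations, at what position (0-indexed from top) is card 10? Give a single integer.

After op 1 (out_shuffle): [7 11 10 1 2 4 8 9 3 5 6 0]
After op 2 (cut(9)): [5 6 0 7 11 10 1 2 4 8 9 3]
After op 3 (cut(6)): [1 2 4 8 9 3 5 6 0 7 11 10]
After op 4 (cut(5)): [3 5 6 0 7 11 10 1 2 4 8 9]
After op 5 (out_shuffle): [3 10 5 1 6 2 0 4 7 8 11 9]
After op 6 (reverse): [9 11 8 7 4 0 2 6 1 5 10 3]
After op 7 (in_shuffle): [2 9 6 11 1 8 5 7 10 4 3 0]
After op 8 (reverse): [0 3 4 10 7 5 8 1 11 6 9 2]
Card 10 is at position 3.

Answer: 3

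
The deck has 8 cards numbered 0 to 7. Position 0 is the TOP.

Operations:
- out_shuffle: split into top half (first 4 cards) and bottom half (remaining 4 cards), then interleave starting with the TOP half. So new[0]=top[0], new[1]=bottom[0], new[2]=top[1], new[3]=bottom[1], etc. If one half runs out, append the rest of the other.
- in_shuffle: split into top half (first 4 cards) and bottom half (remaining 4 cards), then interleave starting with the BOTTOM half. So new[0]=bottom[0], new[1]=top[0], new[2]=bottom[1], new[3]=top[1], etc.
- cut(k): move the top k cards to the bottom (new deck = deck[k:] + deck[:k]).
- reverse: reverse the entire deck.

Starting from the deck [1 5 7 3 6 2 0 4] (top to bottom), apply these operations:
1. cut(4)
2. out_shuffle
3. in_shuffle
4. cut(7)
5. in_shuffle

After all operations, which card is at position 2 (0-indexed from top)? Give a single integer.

After op 1 (cut(4)): [6 2 0 4 1 5 7 3]
After op 2 (out_shuffle): [6 1 2 5 0 7 4 3]
After op 3 (in_shuffle): [0 6 7 1 4 2 3 5]
After op 4 (cut(7)): [5 0 6 7 1 4 2 3]
After op 5 (in_shuffle): [1 5 4 0 2 6 3 7]
Position 2: card 4.

Answer: 4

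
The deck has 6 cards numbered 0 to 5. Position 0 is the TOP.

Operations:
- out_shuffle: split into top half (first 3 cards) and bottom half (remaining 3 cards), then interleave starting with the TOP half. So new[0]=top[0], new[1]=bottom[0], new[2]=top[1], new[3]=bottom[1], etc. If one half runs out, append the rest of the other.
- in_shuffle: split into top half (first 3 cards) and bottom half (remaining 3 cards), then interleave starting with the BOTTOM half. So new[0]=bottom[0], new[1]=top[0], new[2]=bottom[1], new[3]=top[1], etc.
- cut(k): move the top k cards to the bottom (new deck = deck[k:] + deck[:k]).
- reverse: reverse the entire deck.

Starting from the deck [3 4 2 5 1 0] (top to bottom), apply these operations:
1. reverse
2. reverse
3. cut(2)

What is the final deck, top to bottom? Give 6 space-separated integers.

Answer: 2 5 1 0 3 4

Derivation:
After op 1 (reverse): [0 1 5 2 4 3]
After op 2 (reverse): [3 4 2 5 1 0]
After op 3 (cut(2)): [2 5 1 0 3 4]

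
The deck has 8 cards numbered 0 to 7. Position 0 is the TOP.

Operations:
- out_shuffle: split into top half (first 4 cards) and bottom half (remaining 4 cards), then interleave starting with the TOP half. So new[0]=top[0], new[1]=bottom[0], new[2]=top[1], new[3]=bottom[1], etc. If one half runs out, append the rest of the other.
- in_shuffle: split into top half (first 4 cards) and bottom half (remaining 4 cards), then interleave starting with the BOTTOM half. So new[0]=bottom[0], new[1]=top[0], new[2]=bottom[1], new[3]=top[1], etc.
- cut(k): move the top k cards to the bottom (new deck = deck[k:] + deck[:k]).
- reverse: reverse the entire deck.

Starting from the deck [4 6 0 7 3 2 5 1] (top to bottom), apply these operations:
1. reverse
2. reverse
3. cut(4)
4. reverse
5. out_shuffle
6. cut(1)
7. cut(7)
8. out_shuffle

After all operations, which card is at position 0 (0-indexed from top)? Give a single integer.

After op 1 (reverse): [1 5 2 3 7 0 6 4]
After op 2 (reverse): [4 6 0 7 3 2 5 1]
After op 3 (cut(4)): [3 2 5 1 4 6 0 7]
After op 4 (reverse): [7 0 6 4 1 5 2 3]
After op 5 (out_shuffle): [7 1 0 5 6 2 4 3]
After op 6 (cut(1)): [1 0 5 6 2 4 3 7]
After op 7 (cut(7)): [7 1 0 5 6 2 4 3]
After op 8 (out_shuffle): [7 6 1 2 0 4 5 3]
Position 0: card 7.

Answer: 7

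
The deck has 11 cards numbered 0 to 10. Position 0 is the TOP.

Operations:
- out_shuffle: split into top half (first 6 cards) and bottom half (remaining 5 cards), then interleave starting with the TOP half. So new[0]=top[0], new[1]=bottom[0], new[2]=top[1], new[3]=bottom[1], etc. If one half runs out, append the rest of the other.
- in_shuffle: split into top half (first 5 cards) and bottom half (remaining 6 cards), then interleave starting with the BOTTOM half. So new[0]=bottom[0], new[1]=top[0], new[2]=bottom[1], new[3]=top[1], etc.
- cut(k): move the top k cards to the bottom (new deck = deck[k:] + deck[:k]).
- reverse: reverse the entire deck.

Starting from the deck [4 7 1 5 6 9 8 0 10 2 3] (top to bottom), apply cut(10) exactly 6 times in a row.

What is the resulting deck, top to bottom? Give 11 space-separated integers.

After op 1 (cut(10)): [3 4 7 1 5 6 9 8 0 10 2]
After op 2 (cut(10)): [2 3 4 7 1 5 6 9 8 0 10]
After op 3 (cut(10)): [10 2 3 4 7 1 5 6 9 8 0]
After op 4 (cut(10)): [0 10 2 3 4 7 1 5 6 9 8]
After op 5 (cut(10)): [8 0 10 2 3 4 7 1 5 6 9]
After op 6 (cut(10)): [9 8 0 10 2 3 4 7 1 5 6]

Answer: 9 8 0 10 2 3 4 7 1 5 6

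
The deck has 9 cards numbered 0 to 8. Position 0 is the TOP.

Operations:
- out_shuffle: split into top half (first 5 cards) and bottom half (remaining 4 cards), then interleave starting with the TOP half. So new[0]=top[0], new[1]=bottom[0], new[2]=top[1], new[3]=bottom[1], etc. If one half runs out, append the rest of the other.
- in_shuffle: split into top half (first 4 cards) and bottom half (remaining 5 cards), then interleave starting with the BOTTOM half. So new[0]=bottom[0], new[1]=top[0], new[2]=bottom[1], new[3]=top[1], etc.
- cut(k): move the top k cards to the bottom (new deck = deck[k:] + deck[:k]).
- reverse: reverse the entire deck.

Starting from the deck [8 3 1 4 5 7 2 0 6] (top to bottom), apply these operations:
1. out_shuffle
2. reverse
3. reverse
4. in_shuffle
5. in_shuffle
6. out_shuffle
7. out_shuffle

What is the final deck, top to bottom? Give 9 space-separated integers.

After op 1 (out_shuffle): [8 7 3 2 1 0 4 6 5]
After op 2 (reverse): [5 6 4 0 1 2 3 7 8]
After op 3 (reverse): [8 7 3 2 1 0 4 6 5]
After op 4 (in_shuffle): [1 8 0 7 4 3 6 2 5]
After op 5 (in_shuffle): [4 1 3 8 6 0 2 7 5]
After op 6 (out_shuffle): [4 0 1 2 3 7 8 5 6]
After op 7 (out_shuffle): [4 7 0 8 1 5 2 6 3]

Answer: 4 7 0 8 1 5 2 6 3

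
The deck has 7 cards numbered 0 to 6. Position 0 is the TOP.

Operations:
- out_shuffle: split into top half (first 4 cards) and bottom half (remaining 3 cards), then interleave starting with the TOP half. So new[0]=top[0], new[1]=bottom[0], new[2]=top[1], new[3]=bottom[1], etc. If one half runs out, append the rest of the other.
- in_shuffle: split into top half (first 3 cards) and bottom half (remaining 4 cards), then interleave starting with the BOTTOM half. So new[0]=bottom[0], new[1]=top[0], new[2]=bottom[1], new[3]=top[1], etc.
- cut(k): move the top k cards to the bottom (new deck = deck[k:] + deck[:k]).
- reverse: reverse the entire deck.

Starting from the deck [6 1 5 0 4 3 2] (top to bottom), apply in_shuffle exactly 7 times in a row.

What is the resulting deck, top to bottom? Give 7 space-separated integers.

Answer: 0 6 4 1 3 5 2

Derivation:
After op 1 (in_shuffle): [0 6 4 1 3 5 2]
After op 2 (in_shuffle): [1 0 3 6 5 4 2]
After op 3 (in_shuffle): [6 1 5 0 4 3 2]
After op 4 (in_shuffle): [0 6 4 1 3 5 2]
After op 5 (in_shuffle): [1 0 3 6 5 4 2]
After op 6 (in_shuffle): [6 1 5 0 4 3 2]
After op 7 (in_shuffle): [0 6 4 1 3 5 2]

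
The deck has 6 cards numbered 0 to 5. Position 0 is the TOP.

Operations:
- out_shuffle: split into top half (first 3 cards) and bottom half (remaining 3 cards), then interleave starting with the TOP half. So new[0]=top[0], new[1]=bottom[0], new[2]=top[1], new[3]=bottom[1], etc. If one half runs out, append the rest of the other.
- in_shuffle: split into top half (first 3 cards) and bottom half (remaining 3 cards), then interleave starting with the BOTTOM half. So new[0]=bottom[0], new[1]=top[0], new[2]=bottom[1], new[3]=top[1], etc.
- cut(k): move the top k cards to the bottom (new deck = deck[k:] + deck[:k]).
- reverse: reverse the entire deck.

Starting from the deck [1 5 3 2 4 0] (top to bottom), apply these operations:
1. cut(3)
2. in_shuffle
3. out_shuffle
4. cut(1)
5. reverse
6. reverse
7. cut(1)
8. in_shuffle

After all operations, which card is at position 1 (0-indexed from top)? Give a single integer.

Answer: 2

Derivation:
After op 1 (cut(3)): [2 4 0 1 5 3]
After op 2 (in_shuffle): [1 2 5 4 3 0]
After op 3 (out_shuffle): [1 4 2 3 5 0]
After op 4 (cut(1)): [4 2 3 5 0 1]
After op 5 (reverse): [1 0 5 3 2 4]
After op 6 (reverse): [4 2 3 5 0 1]
After op 7 (cut(1)): [2 3 5 0 1 4]
After op 8 (in_shuffle): [0 2 1 3 4 5]
Position 1: card 2.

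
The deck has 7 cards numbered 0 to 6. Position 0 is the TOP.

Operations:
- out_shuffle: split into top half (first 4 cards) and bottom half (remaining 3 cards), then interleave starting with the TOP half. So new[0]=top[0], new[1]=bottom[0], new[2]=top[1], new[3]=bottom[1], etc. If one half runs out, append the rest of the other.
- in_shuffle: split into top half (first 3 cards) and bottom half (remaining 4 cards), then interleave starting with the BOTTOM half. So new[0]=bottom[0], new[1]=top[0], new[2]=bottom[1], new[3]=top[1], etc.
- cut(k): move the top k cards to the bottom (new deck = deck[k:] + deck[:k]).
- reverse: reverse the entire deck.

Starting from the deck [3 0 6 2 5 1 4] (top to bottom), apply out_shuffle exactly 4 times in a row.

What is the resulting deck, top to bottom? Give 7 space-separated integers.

After op 1 (out_shuffle): [3 5 0 1 6 4 2]
After op 2 (out_shuffle): [3 6 5 4 0 2 1]
After op 3 (out_shuffle): [3 0 6 2 5 1 4]
After op 4 (out_shuffle): [3 5 0 1 6 4 2]

Answer: 3 5 0 1 6 4 2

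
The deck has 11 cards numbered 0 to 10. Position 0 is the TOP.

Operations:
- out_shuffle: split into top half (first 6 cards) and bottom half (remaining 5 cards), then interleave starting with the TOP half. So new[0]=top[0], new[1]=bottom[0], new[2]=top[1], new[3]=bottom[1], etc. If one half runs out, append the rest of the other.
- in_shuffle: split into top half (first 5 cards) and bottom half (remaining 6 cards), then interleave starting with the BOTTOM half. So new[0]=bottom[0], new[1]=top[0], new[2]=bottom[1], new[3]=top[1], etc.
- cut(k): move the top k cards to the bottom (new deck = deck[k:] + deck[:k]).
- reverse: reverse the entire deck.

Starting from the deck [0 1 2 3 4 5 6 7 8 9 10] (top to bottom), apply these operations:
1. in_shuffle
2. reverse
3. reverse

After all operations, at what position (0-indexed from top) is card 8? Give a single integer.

Answer: 6

Derivation:
After op 1 (in_shuffle): [5 0 6 1 7 2 8 3 9 4 10]
After op 2 (reverse): [10 4 9 3 8 2 7 1 6 0 5]
After op 3 (reverse): [5 0 6 1 7 2 8 3 9 4 10]
Card 8 is at position 6.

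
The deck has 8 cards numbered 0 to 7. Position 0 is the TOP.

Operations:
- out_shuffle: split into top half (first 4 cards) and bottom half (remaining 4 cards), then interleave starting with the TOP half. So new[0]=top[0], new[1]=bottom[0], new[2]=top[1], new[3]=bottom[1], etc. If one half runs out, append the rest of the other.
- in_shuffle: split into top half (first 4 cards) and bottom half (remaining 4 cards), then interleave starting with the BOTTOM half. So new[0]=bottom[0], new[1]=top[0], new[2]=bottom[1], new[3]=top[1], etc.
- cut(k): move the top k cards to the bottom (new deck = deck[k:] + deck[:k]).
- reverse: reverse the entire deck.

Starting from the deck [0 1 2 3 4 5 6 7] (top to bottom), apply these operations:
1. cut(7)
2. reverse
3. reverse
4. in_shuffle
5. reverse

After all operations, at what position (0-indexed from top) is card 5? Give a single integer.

After op 1 (cut(7)): [7 0 1 2 3 4 5 6]
After op 2 (reverse): [6 5 4 3 2 1 0 7]
After op 3 (reverse): [7 0 1 2 3 4 5 6]
After op 4 (in_shuffle): [3 7 4 0 5 1 6 2]
After op 5 (reverse): [2 6 1 5 0 4 7 3]
Card 5 is at position 3.

Answer: 3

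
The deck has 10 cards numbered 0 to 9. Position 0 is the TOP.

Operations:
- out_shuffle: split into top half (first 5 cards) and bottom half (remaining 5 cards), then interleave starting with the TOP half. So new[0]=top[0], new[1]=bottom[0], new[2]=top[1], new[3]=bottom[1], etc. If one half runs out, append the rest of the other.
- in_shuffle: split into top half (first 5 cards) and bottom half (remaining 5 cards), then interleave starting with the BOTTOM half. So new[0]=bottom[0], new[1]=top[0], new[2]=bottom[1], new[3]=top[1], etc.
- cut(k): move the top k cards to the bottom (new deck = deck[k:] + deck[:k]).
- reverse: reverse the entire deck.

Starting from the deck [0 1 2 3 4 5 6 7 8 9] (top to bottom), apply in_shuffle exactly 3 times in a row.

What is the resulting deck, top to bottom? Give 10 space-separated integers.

Answer: 6 2 9 5 1 8 4 0 7 3

Derivation:
After op 1 (in_shuffle): [5 0 6 1 7 2 8 3 9 4]
After op 2 (in_shuffle): [2 5 8 0 3 6 9 1 4 7]
After op 3 (in_shuffle): [6 2 9 5 1 8 4 0 7 3]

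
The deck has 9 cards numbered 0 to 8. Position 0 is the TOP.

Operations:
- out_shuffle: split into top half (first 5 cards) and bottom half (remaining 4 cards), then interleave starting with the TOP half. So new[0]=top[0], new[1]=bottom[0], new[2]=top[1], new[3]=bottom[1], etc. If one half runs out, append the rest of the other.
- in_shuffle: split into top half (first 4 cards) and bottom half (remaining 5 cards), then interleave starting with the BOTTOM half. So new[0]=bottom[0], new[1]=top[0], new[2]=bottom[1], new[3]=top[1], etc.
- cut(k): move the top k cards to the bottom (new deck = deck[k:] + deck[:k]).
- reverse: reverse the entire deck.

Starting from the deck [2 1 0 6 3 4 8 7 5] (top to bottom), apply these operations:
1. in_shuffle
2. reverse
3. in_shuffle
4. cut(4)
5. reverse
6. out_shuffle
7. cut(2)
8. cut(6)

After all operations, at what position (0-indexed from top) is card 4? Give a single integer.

Answer: 8

Derivation:
After op 1 (in_shuffle): [3 2 4 1 8 0 7 6 5]
After op 2 (reverse): [5 6 7 0 8 1 4 2 3]
After op 3 (in_shuffle): [8 5 1 6 4 7 2 0 3]
After op 4 (cut(4)): [4 7 2 0 3 8 5 1 6]
After op 5 (reverse): [6 1 5 8 3 0 2 7 4]
After op 6 (out_shuffle): [6 0 1 2 5 7 8 4 3]
After op 7 (cut(2)): [1 2 5 7 8 4 3 6 0]
After op 8 (cut(6)): [3 6 0 1 2 5 7 8 4]
Card 4 is at position 8.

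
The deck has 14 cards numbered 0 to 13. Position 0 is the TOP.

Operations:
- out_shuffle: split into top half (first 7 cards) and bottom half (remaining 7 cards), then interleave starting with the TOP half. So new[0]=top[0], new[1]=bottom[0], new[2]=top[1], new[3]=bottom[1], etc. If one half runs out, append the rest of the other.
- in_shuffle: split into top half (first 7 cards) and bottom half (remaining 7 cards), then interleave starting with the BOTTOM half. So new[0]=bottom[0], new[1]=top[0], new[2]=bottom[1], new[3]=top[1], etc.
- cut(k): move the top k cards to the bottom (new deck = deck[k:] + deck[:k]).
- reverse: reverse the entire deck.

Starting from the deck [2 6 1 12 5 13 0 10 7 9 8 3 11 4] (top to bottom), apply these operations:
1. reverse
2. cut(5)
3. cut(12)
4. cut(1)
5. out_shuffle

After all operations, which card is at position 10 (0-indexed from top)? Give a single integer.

After op 1 (reverse): [4 11 3 8 9 7 10 0 13 5 12 1 6 2]
After op 2 (cut(5)): [7 10 0 13 5 12 1 6 2 4 11 3 8 9]
After op 3 (cut(12)): [8 9 7 10 0 13 5 12 1 6 2 4 11 3]
After op 4 (cut(1)): [9 7 10 0 13 5 12 1 6 2 4 11 3 8]
After op 5 (out_shuffle): [9 1 7 6 10 2 0 4 13 11 5 3 12 8]
Position 10: card 5.

Answer: 5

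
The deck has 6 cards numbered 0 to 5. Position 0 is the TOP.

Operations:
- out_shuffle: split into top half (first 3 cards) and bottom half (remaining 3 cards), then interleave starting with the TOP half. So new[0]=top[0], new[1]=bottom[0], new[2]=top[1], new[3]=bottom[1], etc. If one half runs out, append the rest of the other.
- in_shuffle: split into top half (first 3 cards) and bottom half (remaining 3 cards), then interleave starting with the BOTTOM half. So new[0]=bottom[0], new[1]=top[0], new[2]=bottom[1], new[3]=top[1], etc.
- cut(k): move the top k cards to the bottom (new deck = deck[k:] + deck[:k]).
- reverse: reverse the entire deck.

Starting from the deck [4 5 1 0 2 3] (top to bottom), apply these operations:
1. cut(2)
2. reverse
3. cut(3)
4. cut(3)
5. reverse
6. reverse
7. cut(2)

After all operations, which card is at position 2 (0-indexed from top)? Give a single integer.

Answer: 0

Derivation:
After op 1 (cut(2)): [1 0 2 3 4 5]
After op 2 (reverse): [5 4 3 2 0 1]
After op 3 (cut(3)): [2 0 1 5 4 3]
After op 4 (cut(3)): [5 4 3 2 0 1]
After op 5 (reverse): [1 0 2 3 4 5]
After op 6 (reverse): [5 4 3 2 0 1]
After op 7 (cut(2)): [3 2 0 1 5 4]
Position 2: card 0.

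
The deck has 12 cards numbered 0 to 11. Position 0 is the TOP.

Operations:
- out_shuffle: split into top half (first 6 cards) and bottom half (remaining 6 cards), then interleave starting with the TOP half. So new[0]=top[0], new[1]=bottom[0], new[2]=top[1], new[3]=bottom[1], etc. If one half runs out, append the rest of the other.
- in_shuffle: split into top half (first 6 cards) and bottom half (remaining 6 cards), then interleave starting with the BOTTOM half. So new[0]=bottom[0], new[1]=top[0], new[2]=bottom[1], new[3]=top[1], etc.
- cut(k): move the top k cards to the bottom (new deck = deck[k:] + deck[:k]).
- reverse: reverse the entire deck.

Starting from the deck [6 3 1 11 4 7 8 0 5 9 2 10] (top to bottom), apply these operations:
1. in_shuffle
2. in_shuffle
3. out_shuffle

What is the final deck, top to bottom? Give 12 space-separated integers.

Answer: 9 4 8 3 11 10 6 5 2 7 0 1

Derivation:
After op 1 (in_shuffle): [8 6 0 3 5 1 9 11 2 4 10 7]
After op 2 (in_shuffle): [9 8 11 6 2 0 4 3 10 5 7 1]
After op 3 (out_shuffle): [9 4 8 3 11 10 6 5 2 7 0 1]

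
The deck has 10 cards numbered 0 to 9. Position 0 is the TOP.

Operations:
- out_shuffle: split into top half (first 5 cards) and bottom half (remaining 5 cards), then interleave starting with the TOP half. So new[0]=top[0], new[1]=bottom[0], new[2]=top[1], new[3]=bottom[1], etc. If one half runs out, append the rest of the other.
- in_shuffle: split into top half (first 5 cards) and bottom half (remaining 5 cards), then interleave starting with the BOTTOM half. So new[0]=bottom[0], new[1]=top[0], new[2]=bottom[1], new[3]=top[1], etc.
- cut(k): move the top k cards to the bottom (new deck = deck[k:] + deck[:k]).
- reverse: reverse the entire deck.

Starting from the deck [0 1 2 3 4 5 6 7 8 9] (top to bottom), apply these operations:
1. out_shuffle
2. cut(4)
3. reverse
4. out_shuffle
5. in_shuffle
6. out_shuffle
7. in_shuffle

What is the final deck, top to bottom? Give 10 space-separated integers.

After op 1 (out_shuffle): [0 5 1 6 2 7 3 8 4 9]
After op 2 (cut(4)): [2 7 3 8 4 9 0 5 1 6]
After op 3 (reverse): [6 1 5 0 9 4 8 3 7 2]
After op 4 (out_shuffle): [6 4 1 8 5 3 0 7 9 2]
After op 5 (in_shuffle): [3 6 0 4 7 1 9 8 2 5]
After op 6 (out_shuffle): [3 1 6 9 0 8 4 2 7 5]
After op 7 (in_shuffle): [8 3 4 1 2 6 7 9 5 0]

Answer: 8 3 4 1 2 6 7 9 5 0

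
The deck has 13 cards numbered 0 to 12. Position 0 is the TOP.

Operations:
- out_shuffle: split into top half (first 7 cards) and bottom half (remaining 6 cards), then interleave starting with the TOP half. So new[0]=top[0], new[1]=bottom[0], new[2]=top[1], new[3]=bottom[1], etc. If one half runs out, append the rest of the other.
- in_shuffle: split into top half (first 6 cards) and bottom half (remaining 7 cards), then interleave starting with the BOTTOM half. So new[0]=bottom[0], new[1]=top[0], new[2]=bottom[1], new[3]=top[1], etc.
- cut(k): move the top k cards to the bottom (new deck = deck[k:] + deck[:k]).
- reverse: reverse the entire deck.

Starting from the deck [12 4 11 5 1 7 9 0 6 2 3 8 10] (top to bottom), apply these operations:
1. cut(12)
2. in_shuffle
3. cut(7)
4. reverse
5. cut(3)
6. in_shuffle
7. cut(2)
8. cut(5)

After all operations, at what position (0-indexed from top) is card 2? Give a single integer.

After op 1 (cut(12)): [10 12 4 11 5 1 7 9 0 6 2 3 8]
After op 2 (in_shuffle): [7 10 9 12 0 4 6 11 2 5 3 1 8]
After op 3 (cut(7)): [11 2 5 3 1 8 7 10 9 12 0 4 6]
After op 4 (reverse): [6 4 0 12 9 10 7 8 1 3 5 2 11]
After op 5 (cut(3)): [12 9 10 7 8 1 3 5 2 11 6 4 0]
After op 6 (in_shuffle): [3 12 5 9 2 10 11 7 6 8 4 1 0]
After op 7 (cut(2)): [5 9 2 10 11 7 6 8 4 1 0 3 12]
After op 8 (cut(5)): [7 6 8 4 1 0 3 12 5 9 2 10 11]
Card 2 is at position 10.

Answer: 10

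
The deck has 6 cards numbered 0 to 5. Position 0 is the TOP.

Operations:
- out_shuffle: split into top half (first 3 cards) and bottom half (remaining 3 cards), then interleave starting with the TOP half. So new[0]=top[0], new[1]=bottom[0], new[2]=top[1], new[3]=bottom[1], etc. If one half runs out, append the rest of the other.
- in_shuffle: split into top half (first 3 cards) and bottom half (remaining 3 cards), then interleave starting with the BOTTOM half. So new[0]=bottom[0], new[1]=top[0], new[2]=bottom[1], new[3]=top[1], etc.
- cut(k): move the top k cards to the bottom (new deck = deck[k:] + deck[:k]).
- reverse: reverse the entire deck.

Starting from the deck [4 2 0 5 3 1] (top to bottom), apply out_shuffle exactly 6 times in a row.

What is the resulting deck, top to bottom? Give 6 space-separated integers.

After op 1 (out_shuffle): [4 5 2 3 0 1]
After op 2 (out_shuffle): [4 3 5 0 2 1]
After op 3 (out_shuffle): [4 0 3 2 5 1]
After op 4 (out_shuffle): [4 2 0 5 3 1]
After op 5 (out_shuffle): [4 5 2 3 0 1]
After op 6 (out_shuffle): [4 3 5 0 2 1]

Answer: 4 3 5 0 2 1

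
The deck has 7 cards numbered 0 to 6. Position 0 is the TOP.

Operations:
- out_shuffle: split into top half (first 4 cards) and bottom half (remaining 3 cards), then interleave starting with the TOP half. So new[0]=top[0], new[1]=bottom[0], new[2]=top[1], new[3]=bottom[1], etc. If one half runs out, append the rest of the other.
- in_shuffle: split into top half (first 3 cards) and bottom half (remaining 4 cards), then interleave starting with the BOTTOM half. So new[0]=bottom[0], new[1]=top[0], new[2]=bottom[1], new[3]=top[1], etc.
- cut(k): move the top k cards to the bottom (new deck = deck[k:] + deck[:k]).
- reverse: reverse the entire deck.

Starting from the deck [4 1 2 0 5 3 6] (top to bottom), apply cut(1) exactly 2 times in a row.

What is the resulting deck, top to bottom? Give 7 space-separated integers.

After op 1 (cut(1)): [1 2 0 5 3 6 4]
After op 2 (cut(1)): [2 0 5 3 6 4 1]

Answer: 2 0 5 3 6 4 1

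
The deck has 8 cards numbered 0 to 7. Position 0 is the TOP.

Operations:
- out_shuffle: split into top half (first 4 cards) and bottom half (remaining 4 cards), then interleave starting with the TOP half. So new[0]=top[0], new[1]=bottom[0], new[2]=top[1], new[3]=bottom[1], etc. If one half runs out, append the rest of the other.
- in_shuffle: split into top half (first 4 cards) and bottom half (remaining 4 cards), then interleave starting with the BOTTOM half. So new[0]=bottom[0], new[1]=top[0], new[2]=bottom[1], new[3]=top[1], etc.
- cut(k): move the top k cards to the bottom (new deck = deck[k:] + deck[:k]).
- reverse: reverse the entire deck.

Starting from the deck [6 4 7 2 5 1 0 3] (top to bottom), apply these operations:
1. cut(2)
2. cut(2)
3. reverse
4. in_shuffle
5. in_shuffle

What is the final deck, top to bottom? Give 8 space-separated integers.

Answer: 1 3 4 2 5 0 6 7

Derivation:
After op 1 (cut(2)): [7 2 5 1 0 3 6 4]
After op 2 (cut(2)): [5 1 0 3 6 4 7 2]
After op 3 (reverse): [2 7 4 6 3 0 1 5]
After op 4 (in_shuffle): [3 2 0 7 1 4 5 6]
After op 5 (in_shuffle): [1 3 4 2 5 0 6 7]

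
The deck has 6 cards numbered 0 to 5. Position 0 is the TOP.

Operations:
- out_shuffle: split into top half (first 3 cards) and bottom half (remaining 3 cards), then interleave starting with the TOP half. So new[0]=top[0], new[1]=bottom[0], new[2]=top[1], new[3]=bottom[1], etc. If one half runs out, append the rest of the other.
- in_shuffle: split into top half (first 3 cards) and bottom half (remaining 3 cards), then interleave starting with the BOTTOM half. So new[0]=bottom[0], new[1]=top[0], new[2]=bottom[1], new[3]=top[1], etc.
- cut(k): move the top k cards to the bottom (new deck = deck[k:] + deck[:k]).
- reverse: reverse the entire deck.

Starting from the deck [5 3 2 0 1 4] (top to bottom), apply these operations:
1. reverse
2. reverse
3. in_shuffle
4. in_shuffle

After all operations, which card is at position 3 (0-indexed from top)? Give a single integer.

Answer: 5

Derivation:
After op 1 (reverse): [4 1 0 2 3 5]
After op 2 (reverse): [5 3 2 0 1 4]
After op 3 (in_shuffle): [0 5 1 3 4 2]
After op 4 (in_shuffle): [3 0 4 5 2 1]
Position 3: card 5.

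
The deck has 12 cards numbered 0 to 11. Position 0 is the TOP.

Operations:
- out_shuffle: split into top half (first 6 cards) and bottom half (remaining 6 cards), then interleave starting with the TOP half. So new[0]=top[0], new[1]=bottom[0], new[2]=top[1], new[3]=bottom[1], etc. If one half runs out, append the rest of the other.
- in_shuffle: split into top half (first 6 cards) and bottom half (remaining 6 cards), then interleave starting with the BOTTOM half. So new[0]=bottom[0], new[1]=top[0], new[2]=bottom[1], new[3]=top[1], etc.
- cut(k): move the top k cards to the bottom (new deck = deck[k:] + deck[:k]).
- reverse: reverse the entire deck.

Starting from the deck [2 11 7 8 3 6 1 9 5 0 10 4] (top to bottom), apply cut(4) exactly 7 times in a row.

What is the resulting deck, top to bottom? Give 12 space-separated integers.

Answer: 3 6 1 9 5 0 10 4 2 11 7 8

Derivation:
After op 1 (cut(4)): [3 6 1 9 5 0 10 4 2 11 7 8]
After op 2 (cut(4)): [5 0 10 4 2 11 7 8 3 6 1 9]
After op 3 (cut(4)): [2 11 7 8 3 6 1 9 5 0 10 4]
After op 4 (cut(4)): [3 6 1 9 5 0 10 4 2 11 7 8]
After op 5 (cut(4)): [5 0 10 4 2 11 7 8 3 6 1 9]
After op 6 (cut(4)): [2 11 7 8 3 6 1 9 5 0 10 4]
After op 7 (cut(4)): [3 6 1 9 5 0 10 4 2 11 7 8]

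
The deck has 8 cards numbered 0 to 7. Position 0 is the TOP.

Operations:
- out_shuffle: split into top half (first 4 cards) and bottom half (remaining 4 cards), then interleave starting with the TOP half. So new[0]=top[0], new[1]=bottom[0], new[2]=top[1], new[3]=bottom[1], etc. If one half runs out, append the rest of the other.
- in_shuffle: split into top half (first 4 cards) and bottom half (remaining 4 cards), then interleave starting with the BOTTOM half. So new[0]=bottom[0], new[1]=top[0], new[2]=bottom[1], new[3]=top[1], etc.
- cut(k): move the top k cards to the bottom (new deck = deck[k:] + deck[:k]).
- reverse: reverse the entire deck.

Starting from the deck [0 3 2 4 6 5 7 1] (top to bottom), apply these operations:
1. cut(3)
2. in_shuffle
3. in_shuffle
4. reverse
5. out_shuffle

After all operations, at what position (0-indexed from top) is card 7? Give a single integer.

Answer: 2

Derivation:
After op 1 (cut(3)): [4 6 5 7 1 0 3 2]
After op 2 (in_shuffle): [1 4 0 6 3 5 2 7]
After op 3 (in_shuffle): [3 1 5 4 2 0 7 6]
After op 4 (reverse): [6 7 0 2 4 5 1 3]
After op 5 (out_shuffle): [6 4 7 5 0 1 2 3]
Card 7 is at position 2.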